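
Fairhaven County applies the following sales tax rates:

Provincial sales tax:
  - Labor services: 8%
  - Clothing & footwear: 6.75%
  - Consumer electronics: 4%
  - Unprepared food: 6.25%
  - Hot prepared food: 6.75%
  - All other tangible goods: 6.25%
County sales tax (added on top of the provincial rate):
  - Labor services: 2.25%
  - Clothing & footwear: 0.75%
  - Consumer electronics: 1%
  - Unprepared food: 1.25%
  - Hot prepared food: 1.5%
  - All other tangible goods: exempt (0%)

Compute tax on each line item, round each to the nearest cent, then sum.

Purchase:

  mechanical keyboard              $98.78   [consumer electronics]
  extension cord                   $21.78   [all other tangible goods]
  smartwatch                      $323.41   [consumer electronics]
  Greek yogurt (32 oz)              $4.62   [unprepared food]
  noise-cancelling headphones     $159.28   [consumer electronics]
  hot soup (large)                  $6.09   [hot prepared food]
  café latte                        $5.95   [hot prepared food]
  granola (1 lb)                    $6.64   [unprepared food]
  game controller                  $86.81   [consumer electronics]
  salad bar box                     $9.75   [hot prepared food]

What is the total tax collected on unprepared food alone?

Greek yogurt (32 oz) $4.62: unprepared food → 6.25% + 1.25% county = 7.5% → $0.35
Granola (1 lb) $6.64: unprepared food → 6.25% + 1.25% county = 7.5% → $0.50
Tax on unprepared food = $0.35 + $0.50 = $0.85

$0.85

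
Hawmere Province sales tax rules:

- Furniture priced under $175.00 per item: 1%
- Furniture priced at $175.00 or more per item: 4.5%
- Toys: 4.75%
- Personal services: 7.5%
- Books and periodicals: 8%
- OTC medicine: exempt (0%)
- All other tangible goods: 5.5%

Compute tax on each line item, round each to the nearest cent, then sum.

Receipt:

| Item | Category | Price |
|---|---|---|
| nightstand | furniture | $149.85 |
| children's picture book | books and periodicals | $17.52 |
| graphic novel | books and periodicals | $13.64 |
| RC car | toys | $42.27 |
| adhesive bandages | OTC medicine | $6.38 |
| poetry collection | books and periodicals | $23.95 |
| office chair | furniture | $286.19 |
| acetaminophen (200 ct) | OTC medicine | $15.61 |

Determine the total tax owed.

$20.80

Nightstand $149.85: furniture, under $175.00 → 1% → $1.50
Children's picture book $17.52: books and periodicals → 8% → $1.40
Graphic novel $13.64: books and periodicals → 8% → $1.09
RC car $42.27: toys → 4.75% → $2.01
Adhesive bandages $6.38: OTC medicine → 0% → $0.00
Poetry collection $23.95: books and periodicals → 8% → $1.92
Office chair $286.19: furniture, $175.00 or more → 4.5% → $12.88
Acetaminophen (200 ct) $15.61: OTC medicine → 0% → $0.00
Total tax = $1.50 + $1.40 + $1.09 + $2.01 + $1.92 + $12.88 = $20.80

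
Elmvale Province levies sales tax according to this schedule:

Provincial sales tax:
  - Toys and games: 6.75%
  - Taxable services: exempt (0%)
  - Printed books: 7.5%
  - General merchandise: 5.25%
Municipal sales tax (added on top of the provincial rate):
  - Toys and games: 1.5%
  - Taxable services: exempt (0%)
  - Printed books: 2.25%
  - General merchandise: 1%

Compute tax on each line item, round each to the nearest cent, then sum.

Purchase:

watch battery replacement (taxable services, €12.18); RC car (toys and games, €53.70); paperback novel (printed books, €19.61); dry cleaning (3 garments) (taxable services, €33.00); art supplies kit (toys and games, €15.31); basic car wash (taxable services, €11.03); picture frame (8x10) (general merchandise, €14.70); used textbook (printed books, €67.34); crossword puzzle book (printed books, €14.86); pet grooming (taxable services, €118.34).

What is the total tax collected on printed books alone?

€9.93

Paperback novel €19.61: printed books → 7.5% + 2.25% municipal = 9.75% → €1.91
Used textbook €67.34: printed books → 7.5% + 2.25% municipal = 9.75% → €6.57
Crossword puzzle book €14.86: printed books → 7.5% + 2.25% municipal = 9.75% → €1.45
Tax on printed books = €1.91 + €6.57 + €1.45 = €9.93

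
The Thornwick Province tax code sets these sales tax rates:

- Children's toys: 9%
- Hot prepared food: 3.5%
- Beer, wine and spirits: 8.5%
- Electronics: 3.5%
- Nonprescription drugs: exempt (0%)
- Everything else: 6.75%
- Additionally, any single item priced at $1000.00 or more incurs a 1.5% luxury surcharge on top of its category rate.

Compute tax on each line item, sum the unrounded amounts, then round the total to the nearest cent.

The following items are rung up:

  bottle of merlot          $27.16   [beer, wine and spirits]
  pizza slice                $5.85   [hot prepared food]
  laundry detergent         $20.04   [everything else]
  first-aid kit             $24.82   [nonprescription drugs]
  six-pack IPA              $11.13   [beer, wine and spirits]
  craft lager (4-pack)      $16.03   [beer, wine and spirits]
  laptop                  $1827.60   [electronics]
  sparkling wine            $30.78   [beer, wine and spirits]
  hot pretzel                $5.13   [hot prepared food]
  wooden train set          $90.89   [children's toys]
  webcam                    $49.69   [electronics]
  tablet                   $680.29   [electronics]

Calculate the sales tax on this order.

Bottle of merlot $27.16: beer, wine and spirits → 8.5% → $2.3086
Pizza slice $5.85: hot prepared food → 3.5% → $0.20475
Laundry detergent $20.04: everything else → 6.75% → $1.3527
First-aid kit $24.82: nonprescription drugs → 0% → $0.00
Six-pack IPA $11.13: beer, wine and spirits → 8.5% → $0.94605
Craft lager (4-pack) $16.03: beer, wine and spirits → 8.5% → $1.36255
Laptop $1827.60: electronics → 3.5% + 1.5% surcharge = 5% → $91.38
Sparkling wine $30.78: beer, wine and spirits → 8.5% → $2.6163
Hot pretzel $5.13: hot prepared food → 3.5% → $0.17955
Wooden train set $90.89: children's toys → 9% → $8.1801
Webcam $49.69: electronics → 3.5% → $1.73915
Tablet $680.29: electronics → 3.5% → $23.81015
Unrounded tax sum = $134.0799 → $134.08

$134.08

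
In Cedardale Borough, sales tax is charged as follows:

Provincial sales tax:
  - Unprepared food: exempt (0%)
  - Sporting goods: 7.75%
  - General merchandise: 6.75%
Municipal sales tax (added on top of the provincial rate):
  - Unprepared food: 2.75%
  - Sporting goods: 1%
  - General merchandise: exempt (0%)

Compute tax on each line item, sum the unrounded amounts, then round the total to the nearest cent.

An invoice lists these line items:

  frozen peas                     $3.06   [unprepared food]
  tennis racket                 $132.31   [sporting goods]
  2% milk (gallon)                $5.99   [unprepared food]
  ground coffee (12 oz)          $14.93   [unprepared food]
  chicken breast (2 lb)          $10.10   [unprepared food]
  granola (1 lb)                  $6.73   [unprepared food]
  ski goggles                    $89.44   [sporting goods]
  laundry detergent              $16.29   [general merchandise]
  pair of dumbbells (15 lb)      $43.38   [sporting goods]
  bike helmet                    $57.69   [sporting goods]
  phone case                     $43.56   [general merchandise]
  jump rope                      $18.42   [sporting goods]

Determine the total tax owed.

Frozen peas $3.06: unprepared food → 0% + 2.75% municipal = 2.75% → $0.08415
Tennis racket $132.31: sporting goods → 7.75% + 1% municipal = 8.75% → $11.577125
2% milk (gallon) $5.99: unprepared food → 0% + 2.75% municipal = 2.75% → $0.164725
Ground coffee (12 oz) $14.93: unprepared food → 0% + 2.75% municipal = 2.75% → $0.410575
Chicken breast (2 lb) $10.10: unprepared food → 0% + 2.75% municipal = 2.75% → $0.27775
Granola (1 lb) $6.73: unprepared food → 0% + 2.75% municipal = 2.75% → $0.185075
Ski goggles $89.44: sporting goods → 7.75% + 1% municipal = 8.75% → $7.826
Laundry detergent $16.29: general merchandise → 6.75% + 0% municipal = 6.75% → $1.099575
Pair of dumbbells (15 lb) $43.38: sporting goods → 7.75% + 1% municipal = 8.75% → $3.79575
Bike helmet $57.69: sporting goods → 7.75% + 1% municipal = 8.75% → $5.047875
Phone case $43.56: general merchandise → 6.75% + 0% municipal = 6.75% → $2.9403
Jump rope $18.42: sporting goods → 7.75% + 1% municipal = 8.75% → $1.61175
Unrounded tax sum = $35.02065 → $35.02

$35.02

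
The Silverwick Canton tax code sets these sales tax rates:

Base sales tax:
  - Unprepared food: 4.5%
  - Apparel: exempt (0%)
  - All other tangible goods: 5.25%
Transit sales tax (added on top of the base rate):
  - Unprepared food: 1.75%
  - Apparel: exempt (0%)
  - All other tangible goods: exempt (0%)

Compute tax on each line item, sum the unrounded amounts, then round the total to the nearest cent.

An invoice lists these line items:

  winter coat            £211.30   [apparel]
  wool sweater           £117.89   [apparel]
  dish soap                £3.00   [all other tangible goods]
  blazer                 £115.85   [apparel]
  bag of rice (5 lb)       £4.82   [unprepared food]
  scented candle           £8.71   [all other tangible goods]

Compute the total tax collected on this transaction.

£0.92

Winter coat £211.30: apparel → 0% + 0% transit = 0% → £0.00
Wool sweater £117.89: apparel → 0% + 0% transit = 0% → £0.00
Dish soap £3.00: all other tangible goods → 5.25% + 0% transit = 5.25% → £0.1575
Blazer £115.85: apparel → 0% + 0% transit = 0% → £0.00
Bag of rice (5 lb) £4.82: unprepared food → 4.5% + 1.75% transit = 6.25% → £0.30125
Scented candle £8.71: all other tangible goods → 5.25% + 0% transit = 5.25% → £0.457275
Unrounded tax sum = £0.916025 → £0.92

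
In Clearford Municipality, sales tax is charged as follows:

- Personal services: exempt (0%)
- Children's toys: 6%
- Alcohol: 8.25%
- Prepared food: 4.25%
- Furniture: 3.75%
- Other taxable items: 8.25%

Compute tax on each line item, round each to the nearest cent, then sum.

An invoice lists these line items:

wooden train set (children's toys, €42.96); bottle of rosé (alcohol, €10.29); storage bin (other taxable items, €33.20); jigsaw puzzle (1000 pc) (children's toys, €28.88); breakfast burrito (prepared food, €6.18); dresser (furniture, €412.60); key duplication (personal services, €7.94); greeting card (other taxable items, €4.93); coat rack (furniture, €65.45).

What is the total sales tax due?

€26.49

Wooden train set €42.96: children's toys → 6% → €2.58
Bottle of rosé €10.29: alcohol → 8.25% → €0.85
Storage bin €33.20: other taxable items → 8.25% → €2.74
Jigsaw puzzle (1000 pc) €28.88: children's toys → 6% → €1.73
Breakfast burrito €6.18: prepared food → 4.25% → €0.26
Dresser €412.60: furniture → 3.75% → €15.47
Key duplication €7.94: personal services → 0% → €0.00
Greeting card €4.93: other taxable items → 8.25% → €0.41
Coat rack €65.45: furniture → 3.75% → €2.45
Total tax = €2.58 + €0.85 + €2.74 + €1.73 + €0.26 + €15.47 + €0.41 + €2.45 = €26.49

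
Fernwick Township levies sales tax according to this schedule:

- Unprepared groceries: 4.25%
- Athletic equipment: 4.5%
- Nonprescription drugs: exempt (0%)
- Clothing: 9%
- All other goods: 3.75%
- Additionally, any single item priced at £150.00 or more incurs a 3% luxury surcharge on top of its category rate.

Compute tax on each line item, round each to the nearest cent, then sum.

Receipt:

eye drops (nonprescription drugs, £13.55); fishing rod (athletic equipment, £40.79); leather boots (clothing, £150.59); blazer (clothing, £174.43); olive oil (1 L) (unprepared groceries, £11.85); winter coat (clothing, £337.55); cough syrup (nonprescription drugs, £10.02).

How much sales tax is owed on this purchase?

Eye drops £13.55: nonprescription drugs → 0% → £0.00
Fishing rod £40.79: athletic equipment → 4.5% → £1.84
Leather boots £150.59: clothing → 9% + 3% surcharge = 12% → £18.07
Blazer £174.43: clothing → 9% + 3% surcharge = 12% → £20.93
Olive oil (1 L) £11.85: unprepared groceries → 4.25% → £0.50
Winter coat £337.55: clothing → 9% + 3% surcharge = 12% → £40.51
Cough syrup £10.02: nonprescription drugs → 0% → £0.00
Total tax = £1.84 + £18.07 + £20.93 + £0.50 + £40.51 = £81.85

£81.85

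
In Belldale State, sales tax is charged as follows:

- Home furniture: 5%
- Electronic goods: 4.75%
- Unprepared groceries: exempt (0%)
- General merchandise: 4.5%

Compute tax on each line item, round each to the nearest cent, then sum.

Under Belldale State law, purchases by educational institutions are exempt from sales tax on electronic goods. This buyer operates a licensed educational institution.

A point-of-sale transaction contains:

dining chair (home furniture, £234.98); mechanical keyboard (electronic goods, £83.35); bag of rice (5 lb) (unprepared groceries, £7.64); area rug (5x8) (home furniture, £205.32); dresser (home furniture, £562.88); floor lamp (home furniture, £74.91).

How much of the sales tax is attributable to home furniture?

Dining chair £234.98: home furniture → 5% → £11.75
Area rug (5x8) £205.32: home furniture → 5% → £10.27
Dresser £562.88: home furniture → 5% → £28.14
Floor lamp £74.91: home furniture → 5% → £3.75
Tax on home furniture = £11.75 + £10.27 + £28.14 + £3.75 = £53.91

£53.91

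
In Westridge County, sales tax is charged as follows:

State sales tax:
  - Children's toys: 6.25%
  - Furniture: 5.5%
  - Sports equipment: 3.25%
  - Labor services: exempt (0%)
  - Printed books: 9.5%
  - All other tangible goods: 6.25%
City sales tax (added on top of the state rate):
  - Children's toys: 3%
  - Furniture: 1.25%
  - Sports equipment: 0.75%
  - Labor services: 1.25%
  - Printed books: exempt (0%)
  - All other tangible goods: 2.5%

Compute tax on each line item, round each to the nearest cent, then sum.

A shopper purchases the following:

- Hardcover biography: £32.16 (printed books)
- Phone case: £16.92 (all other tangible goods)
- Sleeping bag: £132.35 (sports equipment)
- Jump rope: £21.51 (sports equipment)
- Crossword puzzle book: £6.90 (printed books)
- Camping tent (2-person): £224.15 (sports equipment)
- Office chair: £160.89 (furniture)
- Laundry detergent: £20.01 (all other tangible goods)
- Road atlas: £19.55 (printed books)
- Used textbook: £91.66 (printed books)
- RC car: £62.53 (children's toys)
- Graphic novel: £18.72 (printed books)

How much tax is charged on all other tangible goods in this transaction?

Phone case £16.92: all other tangible goods → 6.25% + 2.5% city = 8.75% → £1.48
Laundry detergent £20.01: all other tangible goods → 6.25% + 2.5% city = 8.75% → £1.75
Tax on all other tangible goods = £1.48 + £1.75 = £3.23

£3.23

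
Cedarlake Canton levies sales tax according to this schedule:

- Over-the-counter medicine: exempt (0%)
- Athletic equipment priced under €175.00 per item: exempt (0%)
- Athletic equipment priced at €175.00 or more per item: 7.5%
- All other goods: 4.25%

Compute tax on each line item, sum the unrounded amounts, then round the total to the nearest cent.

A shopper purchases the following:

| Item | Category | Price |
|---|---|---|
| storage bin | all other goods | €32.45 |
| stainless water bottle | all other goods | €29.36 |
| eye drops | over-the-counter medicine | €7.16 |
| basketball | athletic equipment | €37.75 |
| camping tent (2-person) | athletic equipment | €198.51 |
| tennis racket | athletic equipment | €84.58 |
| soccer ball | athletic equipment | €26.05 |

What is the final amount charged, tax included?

€433.38

Storage bin €32.45: all other goods → 4.25% → €1.379125
Stainless water bottle €29.36: all other goods → 4.25% → €1.2478
Eye drops €7.16: over-the-counter medicine → 0% → €0.00
Basketball €37.75: athletic equipment, under €175.00 → 0% → €0.00
Camping tent (2-person) €198.51: athletic equipment, €175.00 or more → 7.5% → €14.88825
Tennis racket €84.58: athletic equipment, under €175.00 → 0% → €0.00
Soccer ball €26.05: athletic equipment, under €175.00 → 0% → €0.00
Subtotal = €415.86; unrounded tax = €17.515175 → €17.52; total due = €433.38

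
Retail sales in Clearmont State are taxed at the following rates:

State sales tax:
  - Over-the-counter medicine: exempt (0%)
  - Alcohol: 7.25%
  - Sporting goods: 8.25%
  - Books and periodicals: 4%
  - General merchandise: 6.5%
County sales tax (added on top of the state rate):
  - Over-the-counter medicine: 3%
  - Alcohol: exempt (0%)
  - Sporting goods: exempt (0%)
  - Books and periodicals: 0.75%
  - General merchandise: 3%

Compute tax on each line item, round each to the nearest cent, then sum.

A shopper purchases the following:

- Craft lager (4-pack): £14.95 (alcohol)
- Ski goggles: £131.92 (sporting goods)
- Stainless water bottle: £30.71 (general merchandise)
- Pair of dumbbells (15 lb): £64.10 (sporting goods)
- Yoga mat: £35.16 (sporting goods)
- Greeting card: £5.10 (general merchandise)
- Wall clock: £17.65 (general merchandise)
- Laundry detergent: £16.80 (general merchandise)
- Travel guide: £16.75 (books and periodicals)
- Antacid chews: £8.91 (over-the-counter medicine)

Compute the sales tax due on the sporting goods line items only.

Ski goggles £131.92: sporting goods → 8.25% + 0% county = 8.25% → £10.88
Pair of dumbbells (15 lb) £64.10: sporting goods → 8.25% + 0% county = 8.25% → £5.29
Yoga mat £35.16: sporting goods → 8.25% + 0% county = 8.25% → £2.90
Tax on sporting goods = £10.88 + £5.29 + £2.90 = £19.07

£19.07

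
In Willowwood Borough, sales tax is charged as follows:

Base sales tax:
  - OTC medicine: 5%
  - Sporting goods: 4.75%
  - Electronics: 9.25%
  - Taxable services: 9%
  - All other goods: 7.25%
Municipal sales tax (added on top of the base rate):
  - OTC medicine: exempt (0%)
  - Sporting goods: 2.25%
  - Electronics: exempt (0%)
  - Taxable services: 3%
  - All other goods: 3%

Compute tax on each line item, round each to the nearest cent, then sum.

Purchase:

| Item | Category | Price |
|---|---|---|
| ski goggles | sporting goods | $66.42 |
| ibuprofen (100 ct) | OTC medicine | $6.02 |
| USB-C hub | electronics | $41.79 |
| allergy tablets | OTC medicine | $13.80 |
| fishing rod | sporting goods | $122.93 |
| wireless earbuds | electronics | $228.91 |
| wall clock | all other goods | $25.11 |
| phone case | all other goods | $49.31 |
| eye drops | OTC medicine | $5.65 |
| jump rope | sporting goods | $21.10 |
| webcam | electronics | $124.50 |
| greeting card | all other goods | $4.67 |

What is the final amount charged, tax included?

$770.88

Ski goggles $66.42: sporting goods → 4.75% + 2.25% municipal = 7% → $4.65
Ibuprofen (100 ct) $6.02: OTC medicine → 5% + 0% municipal = 5% → $0.30
USB-C hub $41.79: electronics → 9.25% + 0% municipal = 9.25% → $3.87
Allergy tablets $13.80: OTC medicine → 5% + 0% municipal = 5% → $0.69
Fishing rod $122.93: sporting goods → 4.75% + 2.25% municipal = 7% → $8.61
Wireless earbuds $228.91: electronics → 9.25% + 0% municipal = 9.25% → $21.17
Wall clock $25.11: all other goods → 7.25% + 3% municipal = 10.25% → $2.57
Phone case $49.31: all other goods → 7.25% + 3% municipal = 10.25% → $5.05
Eye drops $5.65: OTC medicine → 5% + 0% municipal = 5% → $0.28
Jump rope $21.10: sporting goods → 4.75% + 2.25% municipal = 7% → $1.48
Webcam $124.50: electronics → 9.25% + 0% municipal = 9.25% → $11.52
Greeting card $4.67: all other goods → 7.25% + 3% municipal = 10.25% → $0.48
Subtotal = $710.21; tax = $60.67; total due = $770.88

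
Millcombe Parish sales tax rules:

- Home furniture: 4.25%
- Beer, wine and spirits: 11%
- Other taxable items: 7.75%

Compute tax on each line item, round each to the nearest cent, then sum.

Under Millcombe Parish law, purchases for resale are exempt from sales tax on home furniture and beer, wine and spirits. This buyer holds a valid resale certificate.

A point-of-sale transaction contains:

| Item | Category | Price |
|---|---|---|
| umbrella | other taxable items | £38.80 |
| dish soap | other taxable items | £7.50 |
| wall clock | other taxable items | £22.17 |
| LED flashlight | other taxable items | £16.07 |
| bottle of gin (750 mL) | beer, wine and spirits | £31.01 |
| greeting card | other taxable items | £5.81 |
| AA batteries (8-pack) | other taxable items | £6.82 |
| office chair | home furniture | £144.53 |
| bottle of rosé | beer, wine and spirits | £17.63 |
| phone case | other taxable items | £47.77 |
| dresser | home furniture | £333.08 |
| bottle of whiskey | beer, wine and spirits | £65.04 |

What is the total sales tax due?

Umbrella £38.80: other taxable items → 7.75% → £3.01
Dish soap £7.50: other taxable items → 7.75% → £0.58
Wall clock £22.17: other taxable items → 7.75% → £1.72
LED flashlight £16.07: other taxable items → 7.75% → £1.25
Bottle of gin (750 mL) £31.01: beer, wine and spirits, buyer-exempt → 0% → £0.00
Greeting card £5.81: other taxable items → 7.75% → £0.45
AA batteries (8-pack) £6.82: other taxable items → 7.75% → £0.53
Office chair £144.53: home furniture, buyer-exempt → 0% → £0.00
Bottle of rosé £17.63: beer, wine and spirits, buyer-exempt → 0% → £0.00
Phone case £47.77: other taxable items → 7.75% → £3.70
Dresser £333.08: home furniture, buyer-exempt → 0% → £0.00
Bottle of whiskey £65.04: beer, wine and spirits, buyer-exempt → 0% → £0.00
Total tax = £3.01 + £0.58 + £1.72 + £1.25 + £0.45 + £0.53 + £3.70 = £11.24

£11.24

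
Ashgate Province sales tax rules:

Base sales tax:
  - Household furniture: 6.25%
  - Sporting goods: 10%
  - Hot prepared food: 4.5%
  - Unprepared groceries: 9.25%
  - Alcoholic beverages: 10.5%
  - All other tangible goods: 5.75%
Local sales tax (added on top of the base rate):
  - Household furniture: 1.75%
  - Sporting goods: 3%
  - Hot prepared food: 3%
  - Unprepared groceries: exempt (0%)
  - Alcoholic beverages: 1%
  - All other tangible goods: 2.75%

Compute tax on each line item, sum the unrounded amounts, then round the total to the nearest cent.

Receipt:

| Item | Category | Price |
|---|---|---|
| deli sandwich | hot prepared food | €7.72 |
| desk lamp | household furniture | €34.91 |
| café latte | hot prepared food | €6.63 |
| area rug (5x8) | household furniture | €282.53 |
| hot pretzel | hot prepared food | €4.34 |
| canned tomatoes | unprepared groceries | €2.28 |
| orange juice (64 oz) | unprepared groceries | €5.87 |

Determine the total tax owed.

€27.55

Deli sandwich €7.72: hot prepared food → 4.5% + 3% local = 7.5% → €0.579
Desk lamp €34.91: household furniture → 6.25% + 1.75% local = 8% → €2.7928
Café latte €6.63: hot prepared food → 4.5% + 3% local = 7.5% → €0.49725
Area rug (5x8) €282.53: household furniture → 6.25% + 1.75% local = 8% → €22.6024
Hot pretzel €4.34: hot prepared food → 4.5% + 3% local = 7.5% → €0.3255
Canned tomatoes €2.28: unprepared groceries → 9.25% + 0% local = 9.25% → €0.2109
Orange juice (64 oz) €5.87: unprepared groceries → 9.25% + 0% local = 9.25% → €0.542975
Unrounded tax sum = €27.550825 → €27.55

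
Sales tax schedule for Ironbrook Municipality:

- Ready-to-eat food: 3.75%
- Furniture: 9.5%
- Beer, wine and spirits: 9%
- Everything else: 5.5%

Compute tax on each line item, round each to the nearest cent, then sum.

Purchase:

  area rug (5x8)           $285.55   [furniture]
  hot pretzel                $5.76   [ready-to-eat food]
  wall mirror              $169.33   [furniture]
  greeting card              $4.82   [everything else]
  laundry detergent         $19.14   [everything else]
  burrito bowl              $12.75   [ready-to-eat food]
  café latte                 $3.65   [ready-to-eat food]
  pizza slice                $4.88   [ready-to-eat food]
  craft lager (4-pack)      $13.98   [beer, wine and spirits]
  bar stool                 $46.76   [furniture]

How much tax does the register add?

$51.26

Area rug (5x8) $285.55: furniture → 9.5% → $27.13
Hot pretzel $5.76: ready-to-eat food → 3.75% → $0.22
Wall mirror $169.33: furniture → 9.5% → $16.09
Greeting card $4.82: everything else → 5.5% → $0.27
Laundry detergent $19.14: everything else → 5.5% → $1.05
Burrito bowl $12.75: ready-to-eat food → 3.75% → $0.48
Café latte $3.65: ready-to-eat food → 3.75% → $0.14
Pizza slice $4.88: ready-to-eat food → 3.75% → $0.18
Craft lager (4-pack) $13.98: beer, wine and spirits → 9% → $1.26
Bar stool $46.76: furniture → 9.5% → $4.44
Total tax = $27.13 + $0.22 + $16.09 + $0.27 + $1.05 + $0.48 + $0.14 + $0.18 + $1.26 + $4.44 = $51.26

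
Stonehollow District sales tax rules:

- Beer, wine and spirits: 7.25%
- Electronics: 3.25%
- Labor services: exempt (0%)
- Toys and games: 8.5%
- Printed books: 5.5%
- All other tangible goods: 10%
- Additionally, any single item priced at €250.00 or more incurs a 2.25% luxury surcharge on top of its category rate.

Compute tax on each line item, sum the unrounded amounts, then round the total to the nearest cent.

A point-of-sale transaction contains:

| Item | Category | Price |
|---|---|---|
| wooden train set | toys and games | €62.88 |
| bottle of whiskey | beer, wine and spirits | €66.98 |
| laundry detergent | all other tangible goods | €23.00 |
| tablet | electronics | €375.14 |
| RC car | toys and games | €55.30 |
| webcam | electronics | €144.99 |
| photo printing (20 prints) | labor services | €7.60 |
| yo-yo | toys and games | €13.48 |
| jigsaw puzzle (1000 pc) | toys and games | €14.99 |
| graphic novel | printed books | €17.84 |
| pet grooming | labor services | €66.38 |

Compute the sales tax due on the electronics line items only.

Tablet €375.14: electronics → 3.25% + 2.25% surcharge = 5.5% → €20.6327
Webcam €144.99: electronics → 3.25% → €4.712175
Tax on electronics: unrounded sum = €25.344875 → €25.34

€25.34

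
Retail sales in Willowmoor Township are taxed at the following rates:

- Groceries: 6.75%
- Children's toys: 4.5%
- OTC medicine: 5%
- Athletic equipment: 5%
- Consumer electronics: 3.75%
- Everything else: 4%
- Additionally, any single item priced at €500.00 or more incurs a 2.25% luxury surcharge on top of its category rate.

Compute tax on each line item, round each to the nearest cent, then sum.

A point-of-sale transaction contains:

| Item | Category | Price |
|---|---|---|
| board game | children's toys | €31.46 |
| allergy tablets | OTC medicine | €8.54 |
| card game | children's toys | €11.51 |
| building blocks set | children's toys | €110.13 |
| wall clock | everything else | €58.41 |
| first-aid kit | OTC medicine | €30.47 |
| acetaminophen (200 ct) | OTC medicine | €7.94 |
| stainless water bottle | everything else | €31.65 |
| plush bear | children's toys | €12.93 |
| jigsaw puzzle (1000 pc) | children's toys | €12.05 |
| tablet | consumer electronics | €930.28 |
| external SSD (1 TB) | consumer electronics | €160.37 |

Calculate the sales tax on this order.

Board game €31.46: children's toys → 4.5% → €1.42
Allergy tablets €8.54: OTC medicine → 5% → €0.43
Card game €11.51: children's toys → 4.5% → €0.52
Building blocks set €110.13: children's toys → 4.5% → €4.96
Wall clock €58.41: everything else → 4% → €2.34
First-aid kit €30.47: OTC medicine → 5% → €1.52
Acetaminophen (200 ct) €7.94: OTC medicine → 5% → €0.40
Stainless water bottle €31.65: everything else → 4% → €1.27
Plush bear €12.93: children's toys → 4.5% → €0.58
Jigsaw puzzle (1000 pc) €12.05: children's toys → 4.5% → €0.54
Tablet €930.28: consumer electronics → 3.75% + 2.25% surcharge = 6% → €55.82
External SSD (1 TB) €160.37: consumer electronics → 3.75% → €6.01
Total tax = €1.42 + €0.43 + €0.52 + €4.96 + €2.34 + €1.52 + €0.40 + €1.27 + €0.58 + €0.54 + €55.82 + €6.01 = €75.81

€75.81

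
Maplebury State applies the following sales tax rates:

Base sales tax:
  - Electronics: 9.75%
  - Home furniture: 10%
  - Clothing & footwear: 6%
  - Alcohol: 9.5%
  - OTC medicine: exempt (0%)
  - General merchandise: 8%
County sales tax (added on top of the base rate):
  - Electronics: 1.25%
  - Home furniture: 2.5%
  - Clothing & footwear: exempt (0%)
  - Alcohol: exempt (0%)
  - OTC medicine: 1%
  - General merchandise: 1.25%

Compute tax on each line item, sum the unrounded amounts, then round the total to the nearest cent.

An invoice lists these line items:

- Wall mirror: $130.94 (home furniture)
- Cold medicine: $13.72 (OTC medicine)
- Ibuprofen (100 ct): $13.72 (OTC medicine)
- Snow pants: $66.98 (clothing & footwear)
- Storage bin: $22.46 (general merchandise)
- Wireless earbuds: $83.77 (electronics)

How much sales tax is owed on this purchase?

$31.95

Wall mirror $130.94: home furniture → 10% + 2.5% county = 12.5% → $16.3675
Cold medicine $13.72: OTC medicine → 0% + 1% county = 1% → $0.1372
Ibuprofen (100 ct) $13.72: OTC medicine → 0% + 1% county = 1% → $0.1372
Snow pants $66.98: clothing & footwear → 6% + 0% county = 6% → $4.0188
Storage bin $22.46: general merchandise → 8% + 1.25% county = 9.25% → $2.07755
Wireless earbuds $83.77: electronics → 9.75% + 1.25% county = 11% → $9.2147
Unrounded tax sum = $31.95295 → $31.95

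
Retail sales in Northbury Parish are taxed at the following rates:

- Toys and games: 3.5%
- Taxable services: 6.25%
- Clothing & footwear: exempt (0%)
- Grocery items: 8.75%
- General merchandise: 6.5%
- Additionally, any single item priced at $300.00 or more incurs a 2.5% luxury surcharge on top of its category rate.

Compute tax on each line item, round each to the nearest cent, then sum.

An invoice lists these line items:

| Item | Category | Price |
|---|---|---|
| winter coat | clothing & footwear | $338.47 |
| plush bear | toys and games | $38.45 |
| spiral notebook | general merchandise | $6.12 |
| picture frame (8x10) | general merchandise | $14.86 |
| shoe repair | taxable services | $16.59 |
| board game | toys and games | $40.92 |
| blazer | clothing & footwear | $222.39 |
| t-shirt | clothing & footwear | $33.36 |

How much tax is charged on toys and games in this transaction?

Plush bear $38.45: toys and games → 3.5% → $1.35
Board game $40.92: toys and games → 3.5% → $1.43
Tax on toys and games = $1.35 + $1.43 = $2.78

$2.78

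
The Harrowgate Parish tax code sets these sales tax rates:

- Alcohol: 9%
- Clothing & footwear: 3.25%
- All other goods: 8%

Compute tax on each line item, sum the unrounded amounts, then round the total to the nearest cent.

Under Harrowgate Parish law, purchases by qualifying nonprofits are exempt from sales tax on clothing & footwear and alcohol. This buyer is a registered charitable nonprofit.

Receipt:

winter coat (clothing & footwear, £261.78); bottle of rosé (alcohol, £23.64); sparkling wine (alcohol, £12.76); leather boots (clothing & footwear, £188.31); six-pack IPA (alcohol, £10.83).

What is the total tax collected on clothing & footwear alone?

£0.00

Winter coat £261.78: clothing & footwear, buyer-exempt → 0% → £0.00
Leather boots £188.31: clothing & footwear, buyer-exempt → 0% → £0.00
Tax on clothing & footwear: unrounded sum = £0.00 → £0.00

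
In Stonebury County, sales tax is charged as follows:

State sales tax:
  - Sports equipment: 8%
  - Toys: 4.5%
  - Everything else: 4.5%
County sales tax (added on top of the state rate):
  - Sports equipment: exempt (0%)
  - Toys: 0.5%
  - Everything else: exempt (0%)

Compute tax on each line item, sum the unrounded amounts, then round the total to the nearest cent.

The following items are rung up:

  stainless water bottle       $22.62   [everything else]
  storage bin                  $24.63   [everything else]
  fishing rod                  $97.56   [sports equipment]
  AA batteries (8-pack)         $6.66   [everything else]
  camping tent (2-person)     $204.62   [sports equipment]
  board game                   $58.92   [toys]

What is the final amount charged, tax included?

$444.56

Stainless water bottle $22.62: everything else → 4.5% + 0% county = 4.5% → $1.0179
Storage bin $24.63: everything else → 4.5% + 0% county = 4.5% → $1.10835
Fishing rod $97.56: sports equipment → 8% + 0% county = 8% → $7.8048
AA batteries (8-pack) $6.66: everything else → 4.5% + 0% county = 4.5% → $0.2997
Camping tent (2-person) $204.62: sports equipment → 8% + 0% county = 8% → $16.3696
Board game $58.92: toys → 4.5% + 0.5% county = 5% → $2.946
Subtotal = $415.01; unrounded tax = $29.54635 → $29.55; total due = $444.56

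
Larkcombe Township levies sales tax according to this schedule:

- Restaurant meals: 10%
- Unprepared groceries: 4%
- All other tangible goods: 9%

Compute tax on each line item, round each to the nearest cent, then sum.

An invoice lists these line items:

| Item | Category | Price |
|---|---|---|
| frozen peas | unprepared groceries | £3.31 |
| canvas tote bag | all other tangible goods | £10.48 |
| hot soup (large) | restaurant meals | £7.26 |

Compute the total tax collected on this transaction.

£1.80

Frozen peas £3.31: unprepared groceries → 4% → £0.13
Canvas tote bag £10.48: all other tangible goods → 9% → £0.94
Hot soup (large) £7.26: restaurant meals → 10% → £0.73
Total tax = £0.13 + £0.94 + £0.73 = £1.80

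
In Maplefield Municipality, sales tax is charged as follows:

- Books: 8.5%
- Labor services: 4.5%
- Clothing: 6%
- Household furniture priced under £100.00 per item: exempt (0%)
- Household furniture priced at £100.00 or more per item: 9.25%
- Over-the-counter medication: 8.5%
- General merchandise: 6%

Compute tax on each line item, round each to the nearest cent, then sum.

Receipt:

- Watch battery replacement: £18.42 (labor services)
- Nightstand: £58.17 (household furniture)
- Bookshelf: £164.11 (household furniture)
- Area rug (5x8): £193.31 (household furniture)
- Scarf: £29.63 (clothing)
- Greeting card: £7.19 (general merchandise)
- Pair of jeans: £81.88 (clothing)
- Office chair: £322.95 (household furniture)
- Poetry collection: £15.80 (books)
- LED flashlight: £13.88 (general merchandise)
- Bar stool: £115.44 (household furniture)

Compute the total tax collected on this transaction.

Watch battery replacement £18.42: labor services → 4.5% → £0.83
Nightstand £58.17: household furniture, under £100.00 → 0% → £0.00
Bookshelf £164.11: household furniture, £100.00 or more → 9.25% → £15.18
Area rug (5x8) £193.31: household furniture, £100.00 or more → 9.25% → £17.88
Scarf £29.63: clothing → 6% → £1.78
Greeting card £7.19: general merchandise → 6% → £0.43
Pair of jeans £81.88: clothing → 6% → £4.91
Office chair £322.95: household furniture, £100.00 or more → 9.25% → £29.87
Poetry collection £15.80: books → 8.5% → £1.34
LED flashlight £13.88: general merchandise → 6% → £0.83
Bar stool £115.44: household furniture, £100.00 or more → 9.25% → £10.68
Total tax = £0.83 + £15.18 + £17.88 + £1.78 + £0.43 + £4.91 + £29.87 + £1.34 + £0.83 + £10.68 = £83.73

£83.73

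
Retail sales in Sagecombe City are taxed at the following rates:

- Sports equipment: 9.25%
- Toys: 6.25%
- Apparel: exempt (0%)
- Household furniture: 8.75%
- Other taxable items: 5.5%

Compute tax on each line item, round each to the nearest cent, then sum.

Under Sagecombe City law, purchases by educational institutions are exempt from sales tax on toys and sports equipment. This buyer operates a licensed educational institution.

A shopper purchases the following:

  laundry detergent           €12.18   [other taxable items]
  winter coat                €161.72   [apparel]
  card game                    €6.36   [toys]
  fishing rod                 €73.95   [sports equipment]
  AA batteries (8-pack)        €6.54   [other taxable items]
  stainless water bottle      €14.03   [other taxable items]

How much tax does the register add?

Laundry detergent €12.18: other taxable items → 5.5% → €0.67
Winter coat €161.72: apparel → 0% → €0.00
Card game €6.36: toys, buyer-exempt → 0% → €0.00
Fishing rod €73.95: sports equipment, buyer-exempt → 0% → €0.00
AA batteries (8-pack) €6.54: other taxable items → 5.5% → €0.36
Stainless water bottle €14.03: other taxable items → 5.5% → €0.77
Total tax = €0.67 + €0.36 + €0.77 = €1.80

€1.80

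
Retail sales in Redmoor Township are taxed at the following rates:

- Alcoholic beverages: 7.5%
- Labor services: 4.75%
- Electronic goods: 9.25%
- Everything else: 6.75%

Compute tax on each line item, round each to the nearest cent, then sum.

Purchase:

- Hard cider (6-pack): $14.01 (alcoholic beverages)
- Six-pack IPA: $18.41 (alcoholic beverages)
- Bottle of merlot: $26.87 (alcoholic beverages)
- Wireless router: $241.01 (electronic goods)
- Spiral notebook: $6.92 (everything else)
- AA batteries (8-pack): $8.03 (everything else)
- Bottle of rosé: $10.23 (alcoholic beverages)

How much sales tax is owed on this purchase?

Hard cider (6-pack) $14.01: alcoholic beverages → 7.5% → $1.05
Six-pack IPA $18.41: alcoholic beverages → 7.5% → $1.38
Bottle of merlot $26.87: alcoholic beverages → 7.5% → $2.02
Wireless router $241.01: electronic goods → 9.25% → $22.29
Spiral notebook $6.92: everything else → 6.75% → $0.47
AA batteries (8-pack) $8.03: everything else → 6.75% → $0.54
Bottle of rosé $10.23: alcoholic beverages → 7.5% → $0.77
Total tax = $1.05 + $1.38 + $2.02 + $22.29 + $0.47 + $0.54 + $0.77 = $28.52

$28.52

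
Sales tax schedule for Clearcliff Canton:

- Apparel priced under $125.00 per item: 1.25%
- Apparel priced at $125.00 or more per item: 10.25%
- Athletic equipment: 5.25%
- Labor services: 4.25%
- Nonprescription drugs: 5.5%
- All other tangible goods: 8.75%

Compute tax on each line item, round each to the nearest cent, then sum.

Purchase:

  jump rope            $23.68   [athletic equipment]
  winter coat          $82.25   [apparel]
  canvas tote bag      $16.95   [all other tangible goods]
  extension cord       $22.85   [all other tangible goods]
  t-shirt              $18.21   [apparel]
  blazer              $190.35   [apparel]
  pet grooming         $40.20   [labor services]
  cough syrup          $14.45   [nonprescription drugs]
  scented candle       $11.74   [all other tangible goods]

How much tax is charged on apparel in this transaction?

$20.77

Winter coat $82.25: apparel, under $125.00 → 1.25% → $1.03
T-shirt $18.21: apparel, under $125.00 → 1.25% → $0.23
Blazer $190.35: apparel, $125.00 or more → 10.25% → $19.51
Tax on apparel = $1.03 + $0.23 + $19.51 = $20.77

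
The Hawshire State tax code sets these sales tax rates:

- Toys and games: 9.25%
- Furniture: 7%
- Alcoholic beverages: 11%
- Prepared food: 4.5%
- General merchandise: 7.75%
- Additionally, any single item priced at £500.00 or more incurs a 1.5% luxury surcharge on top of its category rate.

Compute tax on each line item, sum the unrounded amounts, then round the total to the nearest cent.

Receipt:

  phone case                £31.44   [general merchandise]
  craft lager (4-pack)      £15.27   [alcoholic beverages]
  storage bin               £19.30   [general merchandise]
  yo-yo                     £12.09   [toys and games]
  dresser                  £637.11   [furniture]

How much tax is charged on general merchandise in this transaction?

£3.93

Phone case £31.44: general merchandise → 7.75% → £2.4366
Storage bin £19.30: general merchandise → 7.75% → £1.49575
Tax on general merchandise: unrounded sum = £3.93235 → £3.93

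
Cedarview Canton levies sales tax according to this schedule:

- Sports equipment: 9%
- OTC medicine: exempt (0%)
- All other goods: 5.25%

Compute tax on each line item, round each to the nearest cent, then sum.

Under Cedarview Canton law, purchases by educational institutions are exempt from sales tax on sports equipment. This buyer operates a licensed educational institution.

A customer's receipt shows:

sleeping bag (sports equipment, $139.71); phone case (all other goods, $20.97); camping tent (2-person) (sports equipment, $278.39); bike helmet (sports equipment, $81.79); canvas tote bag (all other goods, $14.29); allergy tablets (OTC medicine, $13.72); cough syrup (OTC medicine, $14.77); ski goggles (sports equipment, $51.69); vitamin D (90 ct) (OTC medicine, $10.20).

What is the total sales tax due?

Sleeping bag $139.71: sports equipment, buyer-exempt → 0% → $0.00
Phone case $20.97: all other goods → 5.25% → $1.10
Camping tent (2-person) $278.39: sports equipment, buyer-exempt → 0% → $0.00
Bike helmet $81.79: sports equipment, buyer-exempt → 0% → $0.00
Canvas tote bag $14.29: all other goods → 5.25% → $0.75
Allergy tablets $13.72: OTC medicine → 0% → $0.00
Cough syrup $14.77: OTC medicine → 0% → $0.00
Ski goggles $51.69: sports equipment, buyer-exempt → 0% → $0.00
Vitamin D (90 ct) $10.20: OTC medicine → 0% → $0.00
Total tax = $1.10 + $0.75 = $1.85

$1.85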